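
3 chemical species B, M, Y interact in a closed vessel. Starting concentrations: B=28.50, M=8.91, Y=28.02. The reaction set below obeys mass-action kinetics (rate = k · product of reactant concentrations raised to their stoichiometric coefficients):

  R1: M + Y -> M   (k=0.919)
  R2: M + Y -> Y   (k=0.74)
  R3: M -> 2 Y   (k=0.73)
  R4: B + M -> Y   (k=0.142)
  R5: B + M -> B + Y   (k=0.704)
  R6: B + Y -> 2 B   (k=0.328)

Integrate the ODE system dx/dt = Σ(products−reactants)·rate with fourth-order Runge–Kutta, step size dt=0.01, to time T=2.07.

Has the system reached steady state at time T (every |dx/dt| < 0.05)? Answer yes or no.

RK4 with dt=0.01: 207 steps to T=2.07. Trajectory (selected grid times):
t=0.00: B=28.50 M=8.91 Y=28.02
t=0.23: B=56.38 M=0.00 Y=0.85
t=0.46: B=57.22 M=0.00 Y=0.01
t=0.69: B=57.23 M=0.00 Y=0.00
t=0.92: B=57.23 M=0.00 Y=0.00
t=1.15: B=57.23 M=0.00 Y=0.00
t=1.38: B=57.23 M=0.00 Y=0.00
t=1.61: B=57.23 M=0.00 Y=0.00
t=1.84: B=57.23 M=0.00 Y=0.00
t=2.07: B=57.23 M=0.00 Y=0.00
Rates at T: R1=0.0000, R2=0.0000, R3=0.0000, R4=0.0000, R5=0.0000, R6=0.0000
dx/dt at T (Σ net stoichiometry × rate): B=+0.0000, M=-0.0000, Y=-0.0000
Largest |dx/dt| is |+0.0000| (B) < 0.05 → steady.

Steady state at T: yes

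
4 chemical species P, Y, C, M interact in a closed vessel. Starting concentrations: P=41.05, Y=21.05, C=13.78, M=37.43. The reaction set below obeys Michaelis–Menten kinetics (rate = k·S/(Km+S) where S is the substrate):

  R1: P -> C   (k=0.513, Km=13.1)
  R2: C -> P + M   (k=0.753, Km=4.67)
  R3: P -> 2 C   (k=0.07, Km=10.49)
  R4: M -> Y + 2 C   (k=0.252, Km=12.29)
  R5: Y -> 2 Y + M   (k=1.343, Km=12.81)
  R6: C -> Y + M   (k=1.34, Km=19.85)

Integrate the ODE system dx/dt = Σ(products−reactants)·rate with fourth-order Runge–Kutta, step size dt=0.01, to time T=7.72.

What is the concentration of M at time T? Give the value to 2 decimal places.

M at T = 51.31

RK4 with dt=0.01: 772 steps to T=7.72. Trajectory (selected grid times):
t=0.00: P=41.05 Y=21.05 C=13.78 M=37.43
t=0.86: P=41.15 Y=22.41 C=13.59 M=38.95
t=1.72: P=41.25 Y=23.79 C=13.40 M=40.47
t=2.57: P=41.34 Y=25.16 C=13.22 M=41.99
t=3.43: P=41.44 Y=26.56 C=13.06 M=43.53
t=4.29: P=41.53 Y=27.97 C=12.89 M=45.07
t=5.15: P=41.62 Y=29.39 C=12.74 M=46.63
t=6.00: P=41.71 Y=30.80 C=12.60 M=48.17
t=6.86: P=41.80 Y=32.24 C=12.46 M=49.74
t=7.72: P=41.88 Y=33.69 C=12.33 M=51.31
Read off M at T=7.72: 51.31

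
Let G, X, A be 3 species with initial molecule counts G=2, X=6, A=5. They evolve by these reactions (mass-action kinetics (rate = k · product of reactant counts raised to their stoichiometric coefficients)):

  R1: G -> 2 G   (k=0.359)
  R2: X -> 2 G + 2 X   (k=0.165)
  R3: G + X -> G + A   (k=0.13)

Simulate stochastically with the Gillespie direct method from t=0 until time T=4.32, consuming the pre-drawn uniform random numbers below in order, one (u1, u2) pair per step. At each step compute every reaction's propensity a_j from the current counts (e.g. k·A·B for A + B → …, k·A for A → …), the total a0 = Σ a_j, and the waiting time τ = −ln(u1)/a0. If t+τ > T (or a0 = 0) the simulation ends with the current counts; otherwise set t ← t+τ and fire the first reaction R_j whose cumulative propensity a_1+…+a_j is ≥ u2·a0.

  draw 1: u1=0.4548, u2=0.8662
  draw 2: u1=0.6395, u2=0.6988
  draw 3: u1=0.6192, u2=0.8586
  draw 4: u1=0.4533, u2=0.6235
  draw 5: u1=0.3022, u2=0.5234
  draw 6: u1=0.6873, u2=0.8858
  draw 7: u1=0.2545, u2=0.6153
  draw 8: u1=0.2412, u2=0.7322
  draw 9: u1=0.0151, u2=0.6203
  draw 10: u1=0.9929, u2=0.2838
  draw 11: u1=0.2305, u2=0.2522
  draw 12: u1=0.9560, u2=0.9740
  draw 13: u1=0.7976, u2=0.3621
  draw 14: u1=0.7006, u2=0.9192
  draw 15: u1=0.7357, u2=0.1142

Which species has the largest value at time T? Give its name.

t=0.000: G=2 X=6 A=5
Draw 1: a1=0.718, a2=0.990, a3=1.560, a0=3.268; τ=−ln(0.4548)/3.268=0.241 → t=0.241; u2·a0=0.8662·3.268=2.831; a1+a2=1.708 < 2.831 ≤ a1+…+a3=3.268 → R3 fires; G=2 X=5 A=6
Draw 2: a1=0.718, a2=0.825, a3=1.300, a0=2.843; τ=−ln(0.6395)/2.843=0.157 → t=0.398; u2·a0=0.6988·2.843=1.987; a1+a2=1.543 < 1.987 ≤ a1+…+a3=2.843 → R3 fires; G=2 X=4 A=7
Draw 3: a1=0.718, a2=0.660, a3=1.040, a0=2.418; τ=−ln(0.6192)/2.418=0.198 → t=0.597; u2·a0=0.8586·2.418=2.076; a1+a2=1.378 < 2.076 ≤ a1+…+a3=2.418 → R3 fires; G=2 X=3 A=8
Draw 4: a1=0.718, a2=0.495, a3=0.780, a0=1.993; τ=−ln(0.4533)/1.993=0.397 → t=0.994; u2·a0=0.6235·1.993=1.243; a1+a2=1.213 < 1.243 ≤ a1+…+a3=1.993 → R3 fires; G=2 X=2 A=9
Draw 5: a1=0.718, a2=0.330, a3=0.520, a0=1.568; τ=−ln(0.3022)/1.568=0.763 → t=1.757; u2·a0=0.5234·1.568=0.821; a1=0.718 < 0.821 ≤ a1+a2=1.048 → R2 fires; G=4 X=3 A=9
Draw 6: a1=1.436, a2=0.495, a3=1.560, a0=3.491; τ=−ln(0.6873)/3.491=0.107 → t=1.864; u2·a0=0.8858·3.491=3.092; a1+a2=1.931 < 3.092 ≤ a1+…+a3=3.491 → R3 fires; G=4 X=2 A=10
Draw 7: a1=1.436, a2=0.330, a3=1.040, a0=2.806; τ=−ln(0.2545)/2.806=0.488 → t=2.352; u2·a0=0.6153·2.806=1.727; a1=1.436 < 1.727 ≤ a1+a2=1.766 → R2 fires; G=6 X=3 A=10
Draw 8: a1=2.154, a2=0.495, a3=2.340, a0=4.989; τ=−ln(0.2412)/4.989=0.285 → t=2.637; u2·a0=0.7322·4.989=3.653; a1+a2=2.649 < 3.653 ≤ a1+…+a3=4.989 → R3 fires; G=6 X=2 A=11
Draw 9: a1=2.154, a2=0.330, a3=1.560, a0=4.044; τ=−ln(0.0151)/4.044=1.037 → t=3.674; u2·a0=0.6203·4.044=2.508; a1+a2=2.484 < 2.508 ≤ a1+…+a3=4.044 → R3 fires; G=6 X=1 A=12
Draw 10: a1=2.154, a2=0.165, a3=0.780, a0=3.099; τ=−ln(0.9929)/3.099=0.002 → t=3.676; u2·a0=0.2838·3.099=0.879 ≤ a1=2.154 → R1 fires; G=7 X=1 A=12
Draw 11: a1=2.513, a2=0.165, a3=0.910, a0=3.588; τ=−ln(0.2305)/3.588=0.409 → t=4.085; u2·a0=0.2522·3.588=0.905 ≤ a1=2.513 → R1 fires; G=8 X=1 A=12
Draw 12: a1=2.872, a2=0.165, a3=1.040, a0=4.077; τ=−ln(0.9560)/4.077=0.011 → t=4.096; u2·a0=0.9740·4.077=3.971; a1+a2=3.037 < 3.971 ≤ a1+…+a3=4.077 → R3 fires; G=8 X=0 A=13
Draw 13: a1=2.872, a2=0.000, a3=0.000, a0=2.872; τ=−ln(0.7976)/2.872=0.079 → t=4.175; u2·a0=0.3621·2.872=1.040 ≤ a1=2.872 → R1 fires; G=9 X=0 A=13
Draw 14: a1=3.231, a2=0.000, a3=0.000, a0=3.231; τ=−ln(0.7006)/3.231=0.110 → t=4.285; u2·a0=0.9192·3.231=2.970 ≤ a1=3.231 → R1 fires; G=10 X=0 A=13
Draw 15: a1=3.590, a2=0.000, a3=0.000, a0=3.590; τ=−ln(0.7357)/3.590=0.085 → t=4.370 > T=4.32: stop.
At T=4.32: G=10 X=0 A=13; the largest is A.

Dominant species at T: A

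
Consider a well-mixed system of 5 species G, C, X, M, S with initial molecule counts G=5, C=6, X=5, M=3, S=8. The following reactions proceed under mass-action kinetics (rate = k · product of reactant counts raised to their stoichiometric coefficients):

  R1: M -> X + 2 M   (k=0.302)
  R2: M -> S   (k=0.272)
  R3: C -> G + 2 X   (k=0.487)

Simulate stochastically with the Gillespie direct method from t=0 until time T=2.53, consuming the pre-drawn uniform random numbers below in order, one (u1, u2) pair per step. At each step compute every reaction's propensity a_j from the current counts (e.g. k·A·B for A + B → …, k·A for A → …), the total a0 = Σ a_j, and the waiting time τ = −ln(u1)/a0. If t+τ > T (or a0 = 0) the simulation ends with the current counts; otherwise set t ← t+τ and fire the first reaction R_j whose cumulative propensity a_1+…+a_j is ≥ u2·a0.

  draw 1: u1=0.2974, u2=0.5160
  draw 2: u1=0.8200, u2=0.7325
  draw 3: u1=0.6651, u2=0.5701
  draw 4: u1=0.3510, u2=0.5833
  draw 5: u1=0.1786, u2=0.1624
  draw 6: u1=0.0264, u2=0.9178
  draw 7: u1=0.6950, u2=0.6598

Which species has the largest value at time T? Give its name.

Dominant species at T: X

t=0.000: G=5 C=6 X=5 M=3 S=8
Draw 1: a1=0.906, a2=0.816, a3=2.922, a0=4.644; τ=−ln(0.2974)/4.644=0.261 → t=0.261; u2·a0=0.5160·4.644=2.396; a1+a2=1.722 < 2.396 ≤ a1+…+a3=4.644 → R3 fires; G=6 C=5 X=7 M=3 S=8
Draw 2: a1=0.906, a2=0.816, a3=2.435, a0=4.157; τ=−ln(0.8200)/4.157=0.048 → t=0.309; u2·a0=0.7325·4.157=3.045; a1+a2=1.722 < 3.045 ≤ a1+…+a3=4.157 → R3 fires; G=7 C=4 X=9 M=3 S=8
Draw 3: a1=0.906, a2=0.816, a3=1.948, a0=3.670; τ=−ln(0.6651)/3.670=0.111 → t=0.420; u2·a0=0.5701·3.670=2.092; a1+a2=1.722 < 2.092 ≤ a1+…+a3=3.670 → R3 fires; G=8 C=3 X=11 M=3 S=8
Draw 4: a1=0.906, a2=0.816, a3=1.461, a0=3.183; τ=−ln(0.3510)/3.183=0.329 → t=0.749; u2·a0=0.5833·3.183=1.857; a1+a2=1.722 < 1.857 ≤ a1+…+a3=3.183 → R3 fires; G=9 C=2 X=13 M=3 S=8
Draw 5: a1=0.906, a2=0.816, a3=0.974, a0=2.696; τ=−ln(0.1786)/2.696=0.639 → t=1.388; u2·a0=0.1624·2.696=0.438 ≤ a1=0.906 → R1 fires; G=9 C=2 X=14 M=4 S=8
Draw 6: a1=1.208, a2=1.088, a3=0.974, a0=3.270; τ=−ln(0.0264)/3.270=1.111 → t=2.499; u2·a0=0.9178·3.270=3.001; a1+a2=2.296 < 3.001 ≤ a1+…+a3=3.270 → R3 fires; G=10 C=1 X=16 M=4 S=8
Draw 7: a1=1.208, a2=1.088, a3=0.487, a0=2.783; τ=−ln(0.6950)/2.783=0.131 → t=2.630 > T=2.53: stop.
At T=2.53: G=10 C=1 X=16 M=4 S=8; the largest is X.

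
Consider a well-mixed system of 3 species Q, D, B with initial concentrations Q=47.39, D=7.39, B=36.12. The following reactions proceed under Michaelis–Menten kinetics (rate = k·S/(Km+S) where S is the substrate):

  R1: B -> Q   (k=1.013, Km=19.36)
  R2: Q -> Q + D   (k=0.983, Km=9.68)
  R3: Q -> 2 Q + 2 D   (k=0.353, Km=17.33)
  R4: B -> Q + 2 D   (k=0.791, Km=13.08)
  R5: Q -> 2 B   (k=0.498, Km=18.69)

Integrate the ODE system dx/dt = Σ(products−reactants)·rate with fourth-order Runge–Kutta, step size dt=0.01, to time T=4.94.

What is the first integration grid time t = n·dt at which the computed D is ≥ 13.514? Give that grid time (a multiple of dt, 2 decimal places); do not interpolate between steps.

Threshold first reached at t = 2.46

RK4 with dt=0.01: 494 steps to T=4.94. Trajectory (selected grid times):
t=0.00: Q=47.39 D=7.39 B=36.12
t=0.55: Q=48.02 D=8.76 B=35.83
t=1.10: Q=48.64 D=10.14 B=35.55
t=1.65: Q=49.26 D=11.51 B=35.27
t=2.20: Q=49.89 D=12.88 B=34.99
t=2.45: Q=50.17 D=13.51 B=34.86
t=2.46: Q=50.18 D=13.53 B=34.86
t=2.74: Q=50.49 D=14.23 B=34.72
t=3.29: Q=51.11 D=15.61 B=34.45
t=3.84: Q=51.73 D=16.98 B=34.18
t=4.39: Q=52.34 D=18.36 B=33.91
t=4.94: Q=52.95 D=19.73 B=33.65
D(2.45)=13.508 < 13.514 but D(2.46)=13.533 ≥ 13.514, so the first grid time is t=2.46.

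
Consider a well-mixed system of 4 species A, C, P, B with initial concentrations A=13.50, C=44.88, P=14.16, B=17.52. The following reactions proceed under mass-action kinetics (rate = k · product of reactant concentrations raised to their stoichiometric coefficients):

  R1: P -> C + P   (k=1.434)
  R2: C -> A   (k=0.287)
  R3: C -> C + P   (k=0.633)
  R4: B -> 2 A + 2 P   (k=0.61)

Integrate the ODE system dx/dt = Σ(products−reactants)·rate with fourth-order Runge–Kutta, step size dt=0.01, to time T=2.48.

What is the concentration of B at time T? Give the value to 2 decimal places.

B at T = 3.86

RK4 with dt=0.01: 248 steps to T=2.48. Trajectory (selected grid times):
t=0.00: A=13.50 C=44.88 P=14.16 B=17.52
t=0.28: A=22.76 C=49.58 P=27.96 B=14.77
t=0.55: A=31.42 C=58.85 P=41.64 B=12.53
t=0.83: A=40.63 C=73.36 P=57.22 B=10.56
t=1.10: A=50.23 C=92.38 P=74.51 B=8.96
t=1.38: A=61.45 C=118.04 P=95.88 B=7.55
t=1.65: A=74.06 C=149.54 P=120.93 B=6.40
t=1.93: A=89.68 C=190.68 P=152.95 B=5.40
t=2.20: A=107.95 C=240.43 P=191.28 B=4.58
t=2.48: A=131.21 C=304.98 P=240.83 B=3.86
Read off B at T=2.48: 3.86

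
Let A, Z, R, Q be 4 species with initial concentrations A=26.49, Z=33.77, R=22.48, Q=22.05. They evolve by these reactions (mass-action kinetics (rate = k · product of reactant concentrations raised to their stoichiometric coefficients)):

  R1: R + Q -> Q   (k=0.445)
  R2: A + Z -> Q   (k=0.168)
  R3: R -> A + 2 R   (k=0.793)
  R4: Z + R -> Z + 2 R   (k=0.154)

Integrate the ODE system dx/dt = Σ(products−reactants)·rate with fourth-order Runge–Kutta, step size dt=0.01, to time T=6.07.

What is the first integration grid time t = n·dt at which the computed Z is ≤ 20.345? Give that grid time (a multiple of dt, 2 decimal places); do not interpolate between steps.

RK4 with dt=0.01: 607 steps to T=6.07. Trajectory (selected grid times):
t=0.00: A=26.49 Z=33.77 R=22.48 Q=22.05
t=0.15: A=14.93 Z=20.55 R=6.30 Q=35.27
t=0.16: A=14.48 Z=20.05 R=5.60 Q=35.77
t=0.67: A=4.69 Z=9.93 R=0.00 Q=45.89
t=1.35: A=1.84 Z=7.08 R=0.00 Q=48.74
t=2.02: A=0.88 Z=6.12 R=0.00 Q=49.70
t=2.70: A=0.45 Z=5.69 R=0.00 Q=50.13
t=3.37: A=0.24 Z=5.48 R=0.00 Q=50.34
t=4.05: A=0.13 Z=5.37 R=0.00 Q=50.45
t=4.72: A=0.07 Z=5.31 R=0.00 Q=50.51
t=5.40: A=0.04 Z=5.28 R=0.00 Q=50.54
t=6.07: A=0.02 Z=5.26 R=0.00 Q=50.56
Z(0.15)=20.548 > 20.345 but Z(0.16)=20.046 ≤ 20.345, so the first grid time is t=0.16.

Threshold first reached at t = 0.16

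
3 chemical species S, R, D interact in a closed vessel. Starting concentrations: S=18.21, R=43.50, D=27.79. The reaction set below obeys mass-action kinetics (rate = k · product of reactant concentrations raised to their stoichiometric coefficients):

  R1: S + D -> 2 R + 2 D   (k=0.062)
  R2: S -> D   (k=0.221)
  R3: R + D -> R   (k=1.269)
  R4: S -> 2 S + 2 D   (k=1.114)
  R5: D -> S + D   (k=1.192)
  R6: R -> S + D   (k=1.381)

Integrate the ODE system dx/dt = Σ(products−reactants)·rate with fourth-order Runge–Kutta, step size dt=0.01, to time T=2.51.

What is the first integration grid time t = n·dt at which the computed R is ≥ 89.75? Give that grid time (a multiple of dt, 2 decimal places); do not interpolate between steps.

RK4 with dt=0.01: 251 steps to T=2.51. Trajectory (selected grid times):
t=0.00: S=18.21 R=43.50 D=27.79
t=0.28: S=39.62 R=32.71 D=3.46
t=0.56: S=61.38 R=29.07 D=5.55
t=0.84: S=85.57 R=33.33 D=6.84
t=1.12: S=115.29 R=43.16 D=7.17
t=1.39: S=152.13 R=56.71 D=7.21
t=1.67: S=201.88 R=75.35 D=7.20
t=1.84: S=239.35 R=89.45 D=7.19
t=1.85: S=241.75 R=90.35 D=7.19
t=1.95: S=267.10 R=99.89 D=7.19
t=2.23: S=352.68 R=132.11 D=7.18
t=2.51: S=464.97 R=174.39 D=7.17
R(1.84)=89.447 < 89.75 but R(1.85)=90.351 ≥ 89.75, so the first grid time is t=1.85.

Threshold first reached at t = 1.85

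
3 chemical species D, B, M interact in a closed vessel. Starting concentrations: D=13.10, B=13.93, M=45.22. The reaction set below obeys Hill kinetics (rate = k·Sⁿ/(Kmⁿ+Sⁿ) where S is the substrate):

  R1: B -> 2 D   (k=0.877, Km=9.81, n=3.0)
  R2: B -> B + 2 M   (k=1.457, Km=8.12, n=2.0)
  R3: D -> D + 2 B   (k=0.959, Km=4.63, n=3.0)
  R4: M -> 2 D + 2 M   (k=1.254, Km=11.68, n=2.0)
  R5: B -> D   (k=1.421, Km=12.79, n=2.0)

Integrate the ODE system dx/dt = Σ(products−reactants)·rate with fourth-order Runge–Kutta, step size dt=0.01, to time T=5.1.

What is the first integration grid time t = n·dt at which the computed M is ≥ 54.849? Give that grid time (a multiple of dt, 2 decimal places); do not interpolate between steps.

Threshold first reached at t = 2.83

RK4 with dt=0.01: 510 steps to T=5.1. Trajectory (selected grid times):
t=0.00: D=13.10 B=13.93 M=45.22
t=0.57: D=15.63 B=14.17 M=47.14
t=1.13: D=18.14 B=14.41 M=49.03
t=1.70: D=20.72 B=14.65 M=50.98
t=2.27: D=23.32 B=14.88 M=52.93
t=2.82: D=25.84 B=15.10 M=54.83
t=2.83: D=25.89 B=15.11 M=54.87
t=3.40: D=28.52 B=15.33 M=56.84
t=3.97: D=31.17 B=15.54 M=58.83
t=4.53: D=33.78 B=15.74 M=60.79
t=5.10: D=36.46 B=15.93 M=62.80
M(2.82)=54.831 < 54.849 but M(2.83)=54.865 ≥ 54.849, so the first grid time is t=2.83.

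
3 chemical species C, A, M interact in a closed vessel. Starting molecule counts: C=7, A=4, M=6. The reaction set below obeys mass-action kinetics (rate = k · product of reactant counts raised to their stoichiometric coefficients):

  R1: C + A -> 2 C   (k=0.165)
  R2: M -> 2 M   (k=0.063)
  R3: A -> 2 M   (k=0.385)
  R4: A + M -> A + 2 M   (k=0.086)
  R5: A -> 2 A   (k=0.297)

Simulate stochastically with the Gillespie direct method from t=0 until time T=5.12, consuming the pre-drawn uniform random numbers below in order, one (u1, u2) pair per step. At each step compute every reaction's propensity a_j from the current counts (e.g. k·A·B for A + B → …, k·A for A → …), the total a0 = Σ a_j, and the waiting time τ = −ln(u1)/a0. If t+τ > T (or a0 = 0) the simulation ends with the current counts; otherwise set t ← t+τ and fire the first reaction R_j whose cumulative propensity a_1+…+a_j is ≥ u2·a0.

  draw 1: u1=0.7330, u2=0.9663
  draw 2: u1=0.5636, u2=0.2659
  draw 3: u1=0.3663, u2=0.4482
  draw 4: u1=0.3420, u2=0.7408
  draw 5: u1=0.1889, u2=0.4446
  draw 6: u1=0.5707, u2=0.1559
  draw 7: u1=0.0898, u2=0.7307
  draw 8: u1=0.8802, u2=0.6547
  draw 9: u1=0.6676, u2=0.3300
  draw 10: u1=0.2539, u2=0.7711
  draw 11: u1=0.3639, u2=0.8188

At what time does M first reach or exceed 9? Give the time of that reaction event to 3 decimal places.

t=0.000: C=7 A=4 M=6
Draw 1: a1=4.620, a2=0.378, a3=1.540, a4=2.064, a5=1.188, a0=9.790; τ=−ln(0.7330)/9.790=0.032 → t=0.032; u2·a0=0.9663·9.790=9.460; a1+…+a4=8.602 < 9.460 ≤ a1+…+a5=9.790 → R5 fires; C=7 A=5 M=6
Draw 2: a1=5.775, a2=0.378, a3=1.925, a4=2.580, a5=1.485, a0=12.143; τ=−ln(0.5636)/12.143=0.047 → t=0.079; u2·a0=0.2659·12.143=3.229 ≤ a1=5.775 → R1 fires; C=8 A=4 M=6
Draw 3: a1=5.280, a2=0.378, a3=1.540, a4=2.064, a5=1.188, a0=10.450; τ=−ln(0.3663)/10.450=0.096 → t=0.175; u2·a0=0.4482·10.450=4.684 ≤ a1=5.280 → R1 fires; C=9 A=3 M=6
Draw 4: a1=4.455, a2=0.378, a3=1.155, a4=1.548, a5=0.891, a0=8.427; τ=−ln(0.3420)/8.427=0.127 → t=0.302; u2·a0=0.7408·8.427=6.243; a1+…+a3=5.988 < 6.243 ≤ a1+…+a4=7.536 → R4 fires; C=9 A=3 M=7
Draw 5: a1=4.455, a2=0.441, a3=1.155, a4=1.806, a5=0.891, a0=8.748; τ=−ln(0.1889)/8.748=0.191 → t=0.493; u2·a0=0.4446·8.748=3.889 ≤ a1=4.455 → R1 fires; C=10 A=2 M=7
Draw 6: a1=3.300, a2=0.441, a3=0.770, a4=1.204, a5=0.594, a0=6.309; τ=−ln(0.5707)/6.309=0.089 → t=0.582; u2·a0=0.1559·6.309=0.984 ≤ a1=3.300 → R1 fires; C=11 A=1 M=7
Draw 7: a1=1.815, a2=0.441, a3=0.385, a4=0.602, a5=0.297, a0=3.540; τ=−ln(0.0898)/3.540=0.681 → t=1.263; u2·a0=0.7307·3.540=2.587; a1+a2=2.256 < 2.587 ≤ a1+…+a3=2.641 → R3 fires; C=11 A=0 M=9
Draw 8: a1=0.000, a2=0.567, a3=0.000, a4=0.000, a5=0.000, a0=0.567; τ=−ln(0.8802)/0.567=0.225 → t=1.488; u2·a0=0.6547·0.567=0.371; a1=0.000 < 0.371 ≤ a1+a2=0.567 → R2 fires; C=11 A=0 M=10
Draw 9: a1=0.000, a2=0.630, a3=0.000, a4=0.000, a5=0.000, a0=0.630; τ=−ln(0.6676)/0.630=0.641 → t=2.129; u2·a0=0.3300·0.630=0.208; a1=0.000 < 0.208 ≤ a1+a2=0.630 → R2 fires; C=11 A=0 M=11
Draw 10: a1=0.000, a2=0.693, a3=0.000, a4=0.000, a5=0.000, a0=0.693; τ=−ln(0.2539)/0.693=1.978 → t=4.107; u2·a0=0.7711·0.693=0.534; a1=0.000 < 0.534 ≤ a1+a2=0.693 → R2 fires; C=11 A=0 M=12
Draw 11: a1=0.000, a2=0.756, a3=0.000, a4=0.000, a5=0.000, a0=0.756; τ=−ln(0.3639)/0.756=1.337 → t=5.444 > T=5.12: stop.
M first becomes ≥ 9 when it reaches 9 at the event at t=1.263.

Threshold first reached at t = 1.263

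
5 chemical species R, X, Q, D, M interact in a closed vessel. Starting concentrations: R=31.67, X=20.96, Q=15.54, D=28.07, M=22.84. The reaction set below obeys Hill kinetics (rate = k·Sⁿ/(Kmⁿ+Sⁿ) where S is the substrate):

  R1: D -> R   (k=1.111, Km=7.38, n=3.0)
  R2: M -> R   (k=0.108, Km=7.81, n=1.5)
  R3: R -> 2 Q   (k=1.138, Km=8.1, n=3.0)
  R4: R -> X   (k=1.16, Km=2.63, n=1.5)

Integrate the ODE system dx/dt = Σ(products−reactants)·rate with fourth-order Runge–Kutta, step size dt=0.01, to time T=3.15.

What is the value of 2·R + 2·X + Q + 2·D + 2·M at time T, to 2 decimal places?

Check how each reaction changes W = 2·R + 2·X + Q + 2·D + 2·M (weight of products minus weight of reactants):
R1: D -> R: (2·1) − (2·1) = 2 − 2 = 0
R2: M -> R: (2·1) − (2·1) = 2 − 2 = 0
R3: R -> 2 Q: (1·2) − (2·1) = 2 − 2 = 0
R4: R -> X: (2·1) − (2·1) = 2 − 2 = 0
Every reaction leaves W unchanged, so W is conserved and no simulation is needed: W(T) = W(0) = 2·31.67 + 2·20.96 + 15.54 + 2·28.07 + 2·22.84 = 222.62

Value at T = 222.62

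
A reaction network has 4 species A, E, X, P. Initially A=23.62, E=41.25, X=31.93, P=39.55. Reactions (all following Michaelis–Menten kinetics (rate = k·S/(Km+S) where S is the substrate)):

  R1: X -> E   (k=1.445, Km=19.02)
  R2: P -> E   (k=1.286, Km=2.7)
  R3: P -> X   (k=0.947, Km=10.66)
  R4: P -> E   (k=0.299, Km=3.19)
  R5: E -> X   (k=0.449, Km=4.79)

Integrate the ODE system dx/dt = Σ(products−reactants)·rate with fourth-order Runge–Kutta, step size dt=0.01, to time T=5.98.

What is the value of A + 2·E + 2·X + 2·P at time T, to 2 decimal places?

Value at T = 249.08

Check how each reaction changes W = A + 2·E + 2·X + 2·P (weight of products minus weight of reactants):
R1: X -> E: (2·1) − (2·1) = 2 − 2 = 0
R2: P -> E: (2·1) − (2·1) = 2 − 2 = 0
R3: P -> X: (2·1) − (2·1) = 2 − 2 = 0
R4: P -> E: (2·1) − (2·1) = 2 − 2 = 0
R5: E -> X: (2·1) − (2·1) = 2 − 2 = 0
Every reaction leaves W unchanged, so W is conserved and no simulation is needed: W(T) = W(0) = 23.62 + 2·41.25 + 2·31.93 + 2·39.55 = 249.08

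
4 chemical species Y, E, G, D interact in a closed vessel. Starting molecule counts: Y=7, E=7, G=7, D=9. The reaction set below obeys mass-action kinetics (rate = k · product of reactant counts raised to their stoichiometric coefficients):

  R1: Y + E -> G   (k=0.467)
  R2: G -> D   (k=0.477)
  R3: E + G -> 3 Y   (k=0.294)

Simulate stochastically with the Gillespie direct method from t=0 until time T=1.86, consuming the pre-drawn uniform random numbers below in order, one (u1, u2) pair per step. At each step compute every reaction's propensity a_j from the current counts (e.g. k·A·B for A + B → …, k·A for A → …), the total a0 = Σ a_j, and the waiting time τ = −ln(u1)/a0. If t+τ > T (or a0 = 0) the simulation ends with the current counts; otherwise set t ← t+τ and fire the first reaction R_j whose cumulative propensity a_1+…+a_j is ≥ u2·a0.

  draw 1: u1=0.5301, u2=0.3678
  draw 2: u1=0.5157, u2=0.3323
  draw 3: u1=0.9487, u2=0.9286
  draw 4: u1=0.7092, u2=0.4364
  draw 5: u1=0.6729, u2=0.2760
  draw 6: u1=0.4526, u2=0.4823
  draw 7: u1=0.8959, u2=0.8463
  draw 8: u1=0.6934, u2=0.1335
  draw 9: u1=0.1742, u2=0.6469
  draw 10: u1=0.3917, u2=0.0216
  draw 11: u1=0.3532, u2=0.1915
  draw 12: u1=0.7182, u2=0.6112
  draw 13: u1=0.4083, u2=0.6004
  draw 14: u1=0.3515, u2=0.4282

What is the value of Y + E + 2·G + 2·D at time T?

Value at T = 46

Check how each reaction changes W = Y + E + 2·G + 2·D (weight of products minus weight of reactants):
R1: Y + E -> G: (2·1) − (1·1 + 1·1) = 2 − 2 = 0
R2: G -> D: (2·1) − (2·1) = 2 − 2 = 0
R3: E + G -> 3 Y: (1·3) − (1·1 + 2·1) = 3 − 3 = 0
Every reaction leaves W unchanged, so W is conserved and no simulation is needed: W(T) = W(0) = 7 + 7 + 2·7 + 2·9 = 46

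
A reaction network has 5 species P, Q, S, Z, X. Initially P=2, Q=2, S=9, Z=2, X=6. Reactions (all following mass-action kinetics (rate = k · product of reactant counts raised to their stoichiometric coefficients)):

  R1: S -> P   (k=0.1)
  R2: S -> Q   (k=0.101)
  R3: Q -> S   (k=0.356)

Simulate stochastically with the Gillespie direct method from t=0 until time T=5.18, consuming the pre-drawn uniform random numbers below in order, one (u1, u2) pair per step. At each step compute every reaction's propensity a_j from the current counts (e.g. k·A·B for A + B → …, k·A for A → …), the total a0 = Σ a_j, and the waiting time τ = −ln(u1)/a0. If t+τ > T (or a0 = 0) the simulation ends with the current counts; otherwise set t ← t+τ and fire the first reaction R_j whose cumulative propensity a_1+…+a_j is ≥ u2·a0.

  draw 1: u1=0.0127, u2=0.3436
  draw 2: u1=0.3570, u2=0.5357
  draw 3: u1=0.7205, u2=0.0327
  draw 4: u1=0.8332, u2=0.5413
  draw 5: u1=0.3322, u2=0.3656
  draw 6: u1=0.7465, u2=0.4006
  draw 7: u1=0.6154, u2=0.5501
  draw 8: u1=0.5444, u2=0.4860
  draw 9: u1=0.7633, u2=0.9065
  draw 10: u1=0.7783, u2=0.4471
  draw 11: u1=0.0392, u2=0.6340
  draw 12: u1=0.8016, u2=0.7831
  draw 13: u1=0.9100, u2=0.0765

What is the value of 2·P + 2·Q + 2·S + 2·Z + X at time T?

Check how each reaction changes W = 2·P + 2·Q + 2·S + 2·Z + X (weight of products minus weight of reactants):
R1: S -> P: (2·1) − (2·1) = 2 − 2 = 0
R2: S -> Q: (2·1) − (2·1) = 2 − 2 = 0
R3: Q -> S: (2·1) − (2·1) = 2 − 2 = 0
Every reaction leaves W unchanged, so W is conserved and no simulation is needed: W(T) = W(0) = 2·2 + 2·2 + 2·9 + 2·2 + 6 = 36

Value at T = 36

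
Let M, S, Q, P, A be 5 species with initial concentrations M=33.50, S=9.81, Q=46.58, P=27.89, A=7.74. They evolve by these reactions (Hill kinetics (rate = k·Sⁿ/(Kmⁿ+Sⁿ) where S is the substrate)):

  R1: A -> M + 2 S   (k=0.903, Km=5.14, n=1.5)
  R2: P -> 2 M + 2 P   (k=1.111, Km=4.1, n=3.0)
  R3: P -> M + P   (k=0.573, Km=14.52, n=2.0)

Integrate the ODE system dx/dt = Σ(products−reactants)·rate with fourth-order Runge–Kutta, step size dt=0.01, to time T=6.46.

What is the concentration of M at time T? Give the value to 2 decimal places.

RK4 with dt=0.01: 646 steps to T=6.46. Trajectory (selected grid times):
t=0.00: M=33.50 S=9.81 Q=46.58 P=27.89 A=7.74
t=0.72: M=35.84 S=10.64 Q=46.58 P=28.69 A=7.32
t=1.44: M=38.17 S=11.45 Q=46.58 P=29.49 A=6.92
t=2.15: M=40.45 S=12.22 Q=46.58 P=30.27 A=6.54
t=2.87: M=42.76 S=12.97 Q=46.58 P=31.07 A=6.16
t=3.59: M=45.06 S=13.69 Q=46.58 P=31.87 A=5.80
t=4.31: M=47.35 S=14.39 Q=46.58 P=32.67 A=5.45
t=5.02: M=49.59 S=15.04 Q=46.58 P=33.45 A=5.12
t=5.74: M=51.85 S=15.67 Q=46.58 P=34.25 A=4.81
t=6.46: M=54.10 S=16.28 Q=46.58 P=35.05 A=4.51
Read off M at T=6.46: 54.10

M at T = 54.10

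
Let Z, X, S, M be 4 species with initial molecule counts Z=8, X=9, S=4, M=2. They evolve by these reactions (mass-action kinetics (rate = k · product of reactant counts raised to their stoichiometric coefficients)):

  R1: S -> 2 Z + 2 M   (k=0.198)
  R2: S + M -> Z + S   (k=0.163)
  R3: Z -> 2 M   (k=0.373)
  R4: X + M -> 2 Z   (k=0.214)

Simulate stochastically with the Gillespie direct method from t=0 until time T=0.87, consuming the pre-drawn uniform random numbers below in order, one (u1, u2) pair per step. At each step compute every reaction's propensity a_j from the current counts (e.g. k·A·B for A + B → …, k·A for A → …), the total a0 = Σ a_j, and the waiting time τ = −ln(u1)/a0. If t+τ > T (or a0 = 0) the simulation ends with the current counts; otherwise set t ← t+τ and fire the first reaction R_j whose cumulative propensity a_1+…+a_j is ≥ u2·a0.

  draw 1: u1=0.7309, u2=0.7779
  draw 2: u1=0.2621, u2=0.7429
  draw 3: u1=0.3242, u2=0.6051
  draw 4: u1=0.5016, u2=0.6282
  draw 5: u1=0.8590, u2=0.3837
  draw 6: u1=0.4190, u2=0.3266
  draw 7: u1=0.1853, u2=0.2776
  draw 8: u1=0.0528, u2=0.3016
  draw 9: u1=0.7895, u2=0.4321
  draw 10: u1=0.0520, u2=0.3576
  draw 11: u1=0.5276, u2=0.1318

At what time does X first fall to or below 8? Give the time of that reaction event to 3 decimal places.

Threshold first reached at t = 0.035

t=0.000: Z=8 X=9 S=4 M=2
Draw 1: a1=0.792, a2=1.304, a3=2.984, a4=3.852, a0=8.932; τ=−ln(0.7309)/8.932=0.035 → t=0.035; u2·a0=0.7779·8.932=6.948; a1+…+a3=5.080 < 6.948 ≤ a1+…+a4=8.932 → R4 fires; Z=10 X=8 S=4 M=1
Draw 2: a1=0.792, a2=0.652, a3=3.730, a4=1.712, a0=6.886; τ=−ln(0.2621)/6.886=0.194 → t=0.230; u2·a0=0.7429·6.886=5.116; a1+a2=1.444 < 5.116 ≤ a1+…+a3=5.174 → R3 fires; Z=9 X=8 S=4 M=3
Draw 3: a1=0.792, a2=1.956, a3=3.357, a4=5.136, a0=11.241; τ=−ln(0.3242)/11.241=0.100 → t=0.330; u2·a0=0.6051·11.241=6.802; a1+…+a3=6.105 < 6.802 ≤ a1+…+a4=11.241 → R4 fires; Z=11 X=7 S=4 M=2
Draw 4: a1=0.792, a2=1.304, a3=4.103, a4=2.996, a0=9.195; τ=−ln(0.5016)/9.195=0.075 → t=0.405; u2·a0=0.6282·9.195=5.776; a1+a2=2.096 < 5.776 ≤ a1+…+a3=6.199 → R3 fires; Z=10 X=7 S=4 M=4
Draw 5: a1=0.792, a2=2.608, a3=3.730, a4=5.992, a0=13.122; τ=−ln(0.8590)/13.122=0.012 → t=0.416; u2·a0=0.3837·13.122=5.035; a1+a2=3.400 < 5.035 ≤ a1+…+a3=7.130 → R3 fires; Z=9 X=7 S=4 M=6
Draw 6: a1=0.792, a2=3.912, a3=3.357, a4=8.988, a0=17.049; τ=−ln(0.4190)/17.049=0.051 → t=0.467; u2·a0=0.3266·17.049=5.568; a1+a2=4.704 < 5.568 ≤ a1+…+a3=8.061 → R3 fires; Z=8 X=7 S=4 M=8
Draw 7: a1=0.792, a2=5.216, a3=2.984, a4=11.984, a0=20.976; τ=−ln(0.1853)/20.976=0.080 → t=0.548; u2·a0=0.2776·20.976=5.823; a1=0.792 < 5.823 ≤ a1+a2=6.008 → R2 fires; Z=9 X=7 S=4 M=7
Draw 8: a1=0.792, a2=4.564, a3=3.357, a4=10.486, a0=19.199; τ=−ln(0.0528)/19.199=0.153 → t=0.701; u2·a0=0.3016·19.199=5.790; a1+a2=5.356 < 5.790 ≤ a1+…+a3=8.713 → R3 fires; Z=8 X=7 S=4 M=9
Draw 9: a1=0.792, a2=5.868, a3=2.984, a4=13.482, a0=23.126; τ=−ln(0.7895)/23.126=0.010 → t=0.711; u2·a0=0.4321·23.126=9.993; a1+…+a3=9.644 < 9.993 ≤ a1+…+a4=23.126 → R4 fires; Z=10 X=6 S=4 M=8
Draw 10: a1=0.792, a2=5.216, a3=3.730, a4=10.272, a0=20.010; τ=−ln(0.0520)/20.010=0.148 → t=0.859; u2·a0=0.3576·20.010=7.156; a1+a2=6.008 < 7.156 ≤ a1+…+a3=9.738 → R3 fires; Z=9 X=6 S=4 M=10
Draw 11: a1=0.792, a2=6.520, a3=3.357, a4=12.840, a0=23.509; τ=−ln(0.5276)/23.509=0.027 → t=0.886 > T=0.87: stop.
X first becomes ≤ 8 when it reaches 8 at the event at t=0.035.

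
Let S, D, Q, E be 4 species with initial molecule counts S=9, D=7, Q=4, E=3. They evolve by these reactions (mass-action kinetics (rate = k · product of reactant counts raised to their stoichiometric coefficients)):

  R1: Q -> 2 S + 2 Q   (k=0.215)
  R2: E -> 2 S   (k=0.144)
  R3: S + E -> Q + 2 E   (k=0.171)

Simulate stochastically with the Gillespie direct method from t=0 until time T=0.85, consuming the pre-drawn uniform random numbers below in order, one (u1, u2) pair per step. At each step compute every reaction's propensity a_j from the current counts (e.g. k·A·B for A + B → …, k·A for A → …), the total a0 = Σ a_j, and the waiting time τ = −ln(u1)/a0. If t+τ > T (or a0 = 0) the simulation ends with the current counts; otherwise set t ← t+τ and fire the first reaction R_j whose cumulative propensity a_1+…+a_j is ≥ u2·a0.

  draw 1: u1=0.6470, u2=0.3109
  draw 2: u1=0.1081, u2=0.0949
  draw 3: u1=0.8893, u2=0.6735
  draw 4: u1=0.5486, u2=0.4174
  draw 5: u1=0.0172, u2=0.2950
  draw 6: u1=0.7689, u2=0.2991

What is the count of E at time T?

E at T = 7

t=0.000: S=9 D=7 Q=4 E=3
Draw 1: a1=0.860, a2=0.432, a3=4.617, a0=5.909; τ=−ln(0.6470)/5.909=0.074 → t=0.074; u2·a0=0.3109·5.909=1.837; a1+a2=1.292 < 1.837 ≤ a1+…+a3=5.909 → R3 fires; S=8 D=7 Q=5 E=4
Draw 2: a1=1.075, a2=0.576, a3=5.472, a0=7.123; τ=−ln(0.1081)/7.123=0.312 → t=0.386; u2·a0=0.0949·7.123=0.676 ≤ a1=1.075 → R1 fires; S=10 D=7 Q=6 E=4
Draw 3: a1=1.290, a2=0.576, a3=6.840, a0=8.706; τ=−ln(0.8893)/8.706=0.013 → t=0.399; u2·a0=0.6735·8.706=5.863; a1+a2=1.866 < 5.863 ≤ a1+…+a3=8.706 → R3 fires; S=9 D=7 Q=7 E=5
Draw 4: a1=1.505, a2=0.720, a3=7.695, a0=9.920; τ=−ln(0.5486)/9.920=0.061 → t=0.460; u2·a0=0.4174·9.920=4.141; a1+a2=2.225 < 4.141 ≤ a1+…+a3=9.920 → R3 fires; S=8 D=7 Q=8 E=6
Draw 5: a1=1.720, a2=0.864, a3=8.208, a0=10.792; τ=−ln(0.0172)/10.792=0.376 → t=0.836; u2·a0=0.2950·10.792=3.184; a1+a2=2.584 < 3.184 ≤ a1+…+a3=10.792 → R3 fires; S=7 D=7 Q=9 E=7
Draw 6: a1=1.935, a2=1.008, a3=8.379, a0=11.322; τ=−ln(0.7689)/11.322=0.023 → t=0.860 > T=0.85: stop.
Read off E at T=0.85: 7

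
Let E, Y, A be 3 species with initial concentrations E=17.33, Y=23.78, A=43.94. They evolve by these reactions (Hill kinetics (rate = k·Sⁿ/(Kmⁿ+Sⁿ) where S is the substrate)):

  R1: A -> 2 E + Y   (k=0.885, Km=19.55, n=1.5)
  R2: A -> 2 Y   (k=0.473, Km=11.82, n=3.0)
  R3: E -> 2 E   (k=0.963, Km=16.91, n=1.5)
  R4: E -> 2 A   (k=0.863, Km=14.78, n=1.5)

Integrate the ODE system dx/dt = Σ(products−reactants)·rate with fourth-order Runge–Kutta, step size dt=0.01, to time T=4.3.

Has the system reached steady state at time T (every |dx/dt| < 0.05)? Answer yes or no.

Steady state at T: no

RK4 with dt=0.01: 430 steps to T=4.3. Trajectory (selected grid times):
t=0.00: E=17.33 Y=23.78 A=43.94
t=0.48: E=17.99 Y=24.55 A=43.86
t=0.96: E=18.65 Y=25.33 A=43.79
t=1.43: E=19.29 Y=26.08 A=43.73
t=1.91: E=19.95 Y=26.85 A=43.68
t=2.39: E=20.62 Y=27.63 A=43.64
t=2.87: E=21.28 Y=28.40 A=43.62
t=3.34: E=21.93 Y=29.15 A=43.60
t=3.82: E=22.59 Y=29.93 A=43.58
t=4.30: E=23.25 Y=30.70 A=43.58
Rates at T: R1=0.6805, R2=0.4637, R3=0.5944, R4=0.5727
dx/dt at T (Σ net stoichiometry × rate): E=+1.3827, Y=+1.6080, A=+0.0012
Largest |dx/dt| is |+1.6080| (Y) ≥ 0.05 → not steady.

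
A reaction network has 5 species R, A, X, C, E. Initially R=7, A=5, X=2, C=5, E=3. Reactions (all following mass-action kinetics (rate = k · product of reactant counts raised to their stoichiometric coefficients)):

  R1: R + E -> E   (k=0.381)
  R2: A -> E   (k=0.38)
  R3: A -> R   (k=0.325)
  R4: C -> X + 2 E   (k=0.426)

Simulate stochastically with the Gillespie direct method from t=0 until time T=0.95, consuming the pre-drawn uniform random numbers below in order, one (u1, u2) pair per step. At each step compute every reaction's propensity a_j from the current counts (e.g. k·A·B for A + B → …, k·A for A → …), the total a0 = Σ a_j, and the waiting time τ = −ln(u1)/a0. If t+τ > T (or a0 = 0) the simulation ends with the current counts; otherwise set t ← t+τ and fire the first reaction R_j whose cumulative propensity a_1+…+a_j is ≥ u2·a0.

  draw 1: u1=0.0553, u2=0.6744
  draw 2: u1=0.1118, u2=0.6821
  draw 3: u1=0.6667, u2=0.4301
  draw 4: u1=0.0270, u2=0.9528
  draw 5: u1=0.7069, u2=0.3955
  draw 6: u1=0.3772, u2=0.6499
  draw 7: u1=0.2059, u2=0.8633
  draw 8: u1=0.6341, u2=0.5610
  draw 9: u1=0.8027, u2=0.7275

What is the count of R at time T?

t=0.000: R=7 A=5 X=2 C=5 E=3
Draw 1: a1=8.001, a2=1.900, a3=1.625, a4=2.130, a0=13.656; τ=−ln(0.0553)/13.656=0.212 → t=0.212; u2·a0=0.6744·13.656=9.210; a1=8.001 < 9.210 ≤ a1+a2=9.901 → R2 fires; R=7 A=4 X=2 C=5 E=4
Draw 2: a1=10.668, a2=1.520, a3=1.300, a4=2.130, a0=15.618; τ=−ln(0.1118)/15.618=0.140 → t=0.352; u2·a0=0.6821·15.618=10.653 ≤ a1=10.668 → R1 fires; R=6 A=4 X=2 C=5 E=4
Draw 3: a1=9.144, a2=1.520, a3=1.300, a4=2.130, a0=14.094; τ=−ln(0.6667)/14.094=0.029 → t=0.381; u2·a0=0.4301·14.094=6.062 ≤ a1=9.144 → R1 fires; R=5 A=4 X=2 C=5 E=4
Draw 4: a1=7.620, a2=1.520, a3=1.300, a4=2.130, a0=12.570; τ=−ln(0.0270)/12.570=0.287 → t=0.668; u2·a0=0.9528·12.570=11.977; a1+…+a3=10.440 < 11.977 ≤ a1+…+a4=12.570 → R4 fires; R=5 A=4 X=3 C=4 E=6
Draw 5: a1=11.430, a2=1.520, a3=1.300, a4=1.704, a0=15.954; τ=−ln(0.7069)/15.954=0.022 → t=0.690; u2·a0=0.3955·15.954=6.310 ≤ a1=11.430 → R1 fires; R=4 A=4 X=3 C=4 E=6
Draw 6: a1=9.144, a2=1.520, a3=1.300, a4=1.704, a0=13.668; τ=−ln(0.3772)/13.668=0.071 → t=0.761; u2·a0=0.6499·13.668=8.883 ≤ a1=9.144 → R1 fires; R=3 A=4 X=3 C=4 E=6
Draw 7: a1=6.858, a2=1.520, a3=1.300, a4=1.704, a0=11.382; τ=−ln(0.2059)/11.382=0.139 → t=0.900; u2·a0=0.8633·11.382=9.826; a1+…+a3=9.678 < 9.826 ≤ a1+…+a4=11.382 → R4 fires; R=3 A=4 X=4 C=3 E=8
Draw 8: a1=9.144, a2=1.520, a3=1.300, a4=1.278, a0=13.242; τ=−ln(0.6341)/13.242=0.034 → t=0.935; u2·a0=0.5610·13.242=7.429 ≤ a1=9.144 → R1 fires; R=2 A=4 X=4 C=3 E=8
Draw 9: a1=6.096, a2=1.520, a3=1.300, a4=1.278, a0=10.194; τ=−ln(0.8027)/10.194=0.022 → t=0.956 > T=0.95: stop.
Read off R at T=0.95: 2

R at T = 2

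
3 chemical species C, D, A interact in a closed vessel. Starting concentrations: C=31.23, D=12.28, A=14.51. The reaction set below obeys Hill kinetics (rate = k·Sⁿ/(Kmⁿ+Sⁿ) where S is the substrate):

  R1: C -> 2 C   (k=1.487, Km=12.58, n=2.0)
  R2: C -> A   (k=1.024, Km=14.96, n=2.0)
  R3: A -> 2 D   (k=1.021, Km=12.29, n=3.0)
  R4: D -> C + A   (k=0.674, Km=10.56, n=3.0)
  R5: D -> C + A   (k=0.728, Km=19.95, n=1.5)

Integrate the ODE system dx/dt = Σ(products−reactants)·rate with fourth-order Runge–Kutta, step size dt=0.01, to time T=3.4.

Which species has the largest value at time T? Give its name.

RK4 with dt=0.01: 340 steps to T=3.4. Trajectory (selected grid times):
t=0.00: C=31.23 D=12.28 A=14.51
t=0.38: C=31.65 D=12.52 A=14.83
t=0.76: C=32.07 D=12.77 A=15.16
t=1.13: C=32.49 D=13.01 A=15.47
t=1.51: C=32.93 D=13.27 A=15.80
t=1.89: C=33.37 D=13.53 A=16.12
t=2.27: C=33.81 D=13.80 A=16.45
t=2.64: C=34.25 D=14.06 A=16.77
t=3.02: C=34.71 D=14.34 A=17.11
t=3.40: C=35.17 D=14.62 A=17.44
At T=3.4: C=35.17 D=14.62 A=17.44; the largest is C.

Dominant species at T: C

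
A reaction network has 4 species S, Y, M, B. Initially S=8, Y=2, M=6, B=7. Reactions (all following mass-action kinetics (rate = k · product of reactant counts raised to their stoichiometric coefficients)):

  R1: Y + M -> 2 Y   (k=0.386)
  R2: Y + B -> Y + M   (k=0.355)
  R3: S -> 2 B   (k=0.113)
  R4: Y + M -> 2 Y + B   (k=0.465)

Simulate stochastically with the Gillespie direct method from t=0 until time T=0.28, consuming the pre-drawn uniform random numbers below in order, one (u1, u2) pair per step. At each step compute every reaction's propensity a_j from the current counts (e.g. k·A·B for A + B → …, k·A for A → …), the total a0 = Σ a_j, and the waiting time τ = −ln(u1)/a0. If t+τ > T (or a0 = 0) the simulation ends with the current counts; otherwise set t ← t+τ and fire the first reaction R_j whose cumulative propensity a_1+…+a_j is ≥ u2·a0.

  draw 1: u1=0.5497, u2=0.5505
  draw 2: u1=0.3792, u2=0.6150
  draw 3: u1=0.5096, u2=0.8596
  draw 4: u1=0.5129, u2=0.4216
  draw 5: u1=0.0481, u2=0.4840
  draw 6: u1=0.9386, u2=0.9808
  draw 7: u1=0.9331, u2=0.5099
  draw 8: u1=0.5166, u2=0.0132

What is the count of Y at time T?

t=0.000: S=8 Y=2 M=6 B=7
Draw 1: a1=4.632, a2=4.970, a3=0.904, a4=5.580, a0=16.086; τ=−ln(0.5497)/16.086=0.037 → t=0.037; u2·a0=0.5505·16.086=8.855; a1=4.632 < 8.855 ≤ a1+a2=9.602 → R2 fires; S=8 Y=2 M=7 B=6
Draw 2: a1=5.404, a2=4.260, a3=0.904, a4=6.510, a0=17.078; τ=−ln(0.3792)/17.078=0.057 → t=0.094; u2·a0=0.6150·17.078=10.503; a1+a2=9.664 < 10.503 ≤ a1+…+a3=10.568 → R3 fires; S=7 Y=2 M=7 B=8
Draw 3: a1=5.404, a2=5.680, a3=0.791, a4=6.510, a0=18.385; τ=−ln(0.5096)/18.385=0.037 → t=0.131; u2·a0=0.8596·18.385=15.804; a1+…+a3=11.875 < 15.804 ≤ a1+…+a4=18.385 → R4 fires; S=7 Y=3 M=6 B=9
Draw 4: a1=6.948, a2=9.585, a3=0.791, a4=8.370, a0=25.694; τ=−ln(0.5129)/25.694=0.026 → t=0.157; u2·a0=0.4216·25.694=10.833; a1=6.948 < 10.833 ≤ a1+a2=16.533 → R2 fires; S=7 Y=3 M=7 B=8
Draw 5: a1=8.106, a2=8.520, a3=0.791, a4=9.765, a0=27.182; τ=−ln(0.0481)/27.182=0.112 → t=0.268; u2·a0=0.4840·27.182=13.156; a1=8.106 < 13.156 ≤ a1+a2=16.626 → R2 fires; S=7 Y=3 M=8 B=7
Draw 6: a1=9.264, a2=7.455, a3=0.791, a4=11.160, a0=28.670; τ=−ln(0.9386)/28.670=0.002 → t=0.270; u2·a0=0.9808·28.670=28.120; a1+…+a3=17.510 < 28.120 ≤ a1+…+a4=28.670 → R4 fires; S=7 Y=4 M=7 B=8
Draw 7: a1=10.808, a2=11.360, a3=0.791, a4=13.020, a0=35.979; τ=−ln(0.9331)/35.979=0.002 → t=0.272; u2·a0=0.5099·35.979=18.346; a1=10.808 < 18.346 ≤ a1+a2=22.168 → R2 fires; S=7 Y=4 M=8 B=7
Draw 8: a1=12.352, a2=9.940, a3=0.791, a4=14.880, a0=37.963; τ=−ln(0.5166)/37.963=0.017 → t=0.290 > T=0.28: stop.
Read off Y at T=0.28: 4

Y at T = 4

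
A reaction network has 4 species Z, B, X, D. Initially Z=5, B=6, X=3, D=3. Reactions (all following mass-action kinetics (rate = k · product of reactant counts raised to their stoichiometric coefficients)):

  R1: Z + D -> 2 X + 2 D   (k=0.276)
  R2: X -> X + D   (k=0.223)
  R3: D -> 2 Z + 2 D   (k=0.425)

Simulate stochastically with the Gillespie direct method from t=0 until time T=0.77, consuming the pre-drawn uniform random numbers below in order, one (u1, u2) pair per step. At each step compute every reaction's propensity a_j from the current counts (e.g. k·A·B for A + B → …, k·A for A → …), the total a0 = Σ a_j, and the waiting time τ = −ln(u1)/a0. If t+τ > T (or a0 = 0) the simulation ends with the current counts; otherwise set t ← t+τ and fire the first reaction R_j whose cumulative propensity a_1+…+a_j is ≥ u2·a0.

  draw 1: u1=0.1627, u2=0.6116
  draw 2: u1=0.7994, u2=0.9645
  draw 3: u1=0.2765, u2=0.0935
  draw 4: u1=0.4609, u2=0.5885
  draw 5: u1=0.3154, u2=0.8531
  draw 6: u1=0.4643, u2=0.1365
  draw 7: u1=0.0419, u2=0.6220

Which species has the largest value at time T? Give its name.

Dominant species at T: X

t=0.000: Z=5 B=6 X=3 D=3
Draw 1: a1=4.140, a2=0.669, a3=1.275, a0=6.084; τ=−ln(0.1627)/6.084=0.298 → t=0.298; u2·a0=0.6116·6.084=3.721 ≤ a1=4.140 → R1 fires; Z=4 B=6 X=5 D=4
Draw 2: a1=4.416, a2=1.115, a3=1.700, a0=7.231; τ=−ln(0.7994)/7.231=0.031 → t=0.329; u2·a0=0.9645·7.231=6.974; a1+a2=5.531 < 6.974 ≤ a1+…+a3=7.231 → R3 fires; Z=6 B=6 X=5 D=5
Draw 3: a1=8.280, a2=1.115, a3=2.125, a0=11.520; τ=−ln(0.2765)/11.520=0.112 → t=0.441; u2·a0=0.0935·11.520=1.077 ≤ a1=8.280 → R1 fires; Z=5 B=6 X=7 D=6
Draw 4: a1=8.280, a2=1.561, a3=2.550, a0=12.391; τ=−ln(0.4609)/12.391=0.063 → t=0.504; u2·a0=0.5885·12.391=7.292 ≤ a1=8.280 → R1 fires; Z=4 B=6 X=9 D=7
Draw 5: a1=7.728, a2=2.007, a3=2.975, a0=12.710; τ=−ln(0.3154)/12.710=0.091 → t=0.594; u2·a0=0.8531·12.710=10.843; a1+a2=9.735 < 10.843 ≤ a1+…+a3=12.710 → R3 fires; Z=6 B=6 X=9 D=8
Draw 6: a1=13.248, a2=2.007, a3=3.400, a0=18.655; τ=−ln(0.4643)/18.655=0.041 → t=0.635; u2·a0=0.1365·18.655=2.546 ≤ a1=13.248 → R1 fires; Z=5 B=6 X=11 D=9
Draw 7: a1=12.420, a2=2.453, a3=3.825, a0=18.698; τ=−ln(0.0419)/18.698=0.170 → t=0.805 > T=0.77: stop.
At T=0.77: Z=5 B=6 X=11 D=9; the largest is X.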